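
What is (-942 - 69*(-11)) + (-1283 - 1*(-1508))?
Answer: 42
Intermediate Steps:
(-942 - 69*(-11)) + (-1283 - 1*(-1508)) = (-942 + 759) + (-1283 + 1508) = -183 + 225 = 42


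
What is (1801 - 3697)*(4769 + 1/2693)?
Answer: -24350172528/2693 ≈ -9.0420e+6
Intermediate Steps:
(1801 - 3697)*(4769 + 1/2693) = -1896*(4769 + 1/2693) = -1896*12842918/2693 = -24350172528/2693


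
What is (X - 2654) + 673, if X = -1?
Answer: -1982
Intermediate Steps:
(X - 2654) + 673 = (-1 - 2654) + 673 = -2655 + 673 = -1982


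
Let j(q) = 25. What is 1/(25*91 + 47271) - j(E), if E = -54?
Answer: -1238649/49546 ≈ -25.000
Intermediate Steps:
1/(25*91 + 47271) - j(E) = 1/(25*91 + 47271) - 1*25 = 1/(2275 + 47271) - 25 = 1/49546 - 25 = -1238649/49546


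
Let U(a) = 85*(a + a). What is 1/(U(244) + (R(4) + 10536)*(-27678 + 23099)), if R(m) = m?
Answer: -1/48221180 ≈ -2.0738e-8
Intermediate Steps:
U(a) = 170*a (U(a) = 85*(2*a) = 170*a)
1/(U(244) + (R(4) + 10536)*(-27678 + 23099)) = 1/(170*244 + (4 + 10536)*(-27678 + 23099)) = 1/(41480 + 10540*(-4579)) = 1/(41480 - 48262660) = 1/(-48221180) = -1/48221180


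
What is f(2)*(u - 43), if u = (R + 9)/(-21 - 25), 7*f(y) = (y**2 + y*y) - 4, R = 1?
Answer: -568/23 ≈ -24.696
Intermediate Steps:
f(y) = -4/7 + 2*y**2/7 (f(y) = ((y**2 + y*y) - 4)/7 = ((y**2 + y**2) - 4)/7 = (2*y**2 - 4)/7 = (-4 + 2*y**2)/7 = -4/7 + 2*y**2/7)
u = -5/23 (u = (1 + 9)/(-21 - 25) = 10/(-46) = 10*(-1/46) = -5/23 ≈ -0.21739)
f(2)*(u - 43) = (-4/7 + (2/7)*2**2)*(-5/23 - 43) = (-4/7 + (2/7)*4)*(-994/23) = (-4/7 + 8/7)*(-994/23) = (4/7)*(-994/23) = -568/23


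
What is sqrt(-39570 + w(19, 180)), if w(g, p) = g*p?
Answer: 5*I*sqrt(1446) ≈ 190.13*I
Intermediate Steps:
sqrt(-39570 + w(19, 180)) = sqrt(-39570 + 19*180) = sqrt(-39570 + 3420) = sqrt(-36150) = 5*I*sqrt(1446)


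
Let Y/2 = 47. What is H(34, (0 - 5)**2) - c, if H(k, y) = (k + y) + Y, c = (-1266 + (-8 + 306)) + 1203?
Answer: -82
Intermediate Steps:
Y = 94 (Y = 2*47 = 94)
c = 235 (c = (-1266 + 298) + 1203 = -968 + 1203 = 235)
H(k, y) = 94 + k + y (H(k, y) = (k + y) + 94 = 94 + k + y)
H(34, (0 - 5)**2) - c = (94 + 34 + (0 - 5)**2) - 1*235 = (94 + 34 + (-5)**2) - 235 = (94 + 34 + 25) - 235 = 153 - 235 = -82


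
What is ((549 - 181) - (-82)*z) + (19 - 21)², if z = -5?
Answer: -38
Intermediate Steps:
((549 - 181) - (-82)*z) + (19 - 21)² = ((549 - 181) - (-82)*(-5)) + (19 - 21)² = (368 - 1*410) + (-2)² = (368 - 410) + 4 = -42 + 4 = -38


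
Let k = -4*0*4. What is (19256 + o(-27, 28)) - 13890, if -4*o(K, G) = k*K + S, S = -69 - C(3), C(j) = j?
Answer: 5384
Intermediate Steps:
k = 0 (k = 0*4 = 0)
S = -72 (S = -69 - 1*3 = -69 - 3 = -72)
o(K, G) = 18 (o(K, G) = -(0*K - 72)/4 = -(0 - 72)/4 = -¼*(-72) = 18)
(19256 + o(-27, 28)) - 13890 = (19256 + 18) - 13890 = 19274 - 13890 = 5384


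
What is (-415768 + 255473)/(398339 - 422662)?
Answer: 160295/24323 ≈ 6.5903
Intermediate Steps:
(-415768 + 255473)/(398339 - 422662) = -160295/(-24323) = -160295*(-1/24323) = 160295/24323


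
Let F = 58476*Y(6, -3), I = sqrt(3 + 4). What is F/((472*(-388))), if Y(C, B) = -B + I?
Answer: -43857/45784 - 14619*sqrt(7)/45784 ≈ -1.8027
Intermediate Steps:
I = sqrt(7) ≈ 2.6458
Y(C, B) = sqrt(7) - B (Y(C, B) = -B + sqrt(7) = sqrt(7) - B)
F = 175428 + 58476*sqrt(7) (F = 58476*(sqrt(7) - 1*(-3)) = 58476*(sqrt(7) + 3) = 58476*(3 + sqrt(7)) = 175428 + 58476*sqrt(7) ≈ 3.3014e+5)
F/((472*(-388))) = (175428 + 58476*sqrt(7))/((472*(-388))) = (175428 + 58476*sqrt(7))/(-183136) = (175428 + 58476*sqrt(7))*(-1/183136) = -43857/45784 - 14619*sqrt(7)/45784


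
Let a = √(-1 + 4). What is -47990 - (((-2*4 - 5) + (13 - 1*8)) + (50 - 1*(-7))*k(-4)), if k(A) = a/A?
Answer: -47982 + 57*√3/4 ≈ -47957.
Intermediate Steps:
a = √3 ≈ 1.7320
k(A) = √3/A
-47990 - (((-2*4 - 5) + (13 - 1*8)) + (50 - 1*(-7))*k(-4)) = -47990 - (((-2*4 - 5) + (13 - 1*8)) + (50 - 1*(-7))*(√3/(-4))) = -47990 - (((-8 - 5) + (13 - 8)) + (50 + 7)*(√3*(-¼))) = -47990 - ((-13 + 5) + 57*(-√3/4)) = -47990 - (-8 - 57*√3/4) = -47990 + (8 + 57*√3/4) = -47982 + 57*√3/4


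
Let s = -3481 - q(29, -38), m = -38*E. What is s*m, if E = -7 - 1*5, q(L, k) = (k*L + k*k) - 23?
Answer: -1732800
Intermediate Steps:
q(L, k) = -23 + k² + L*k (q(L, k) = (L*k + k²) - 23 = (k² + L*k) - 23 = -23 + k² + L*k)
E = -12 (E = -7 - 5 = -12)
m = 456 (m = -38*(-12) = 456)
s = -3800 (s = -3481 - (-23 + (-38)² + 29*(-38)) = -3481 - (-23 + 1444 - 1102) = -3481 - 1*319 = -3481 - 319 = -3800)
s*m = -3800*456 = -1732800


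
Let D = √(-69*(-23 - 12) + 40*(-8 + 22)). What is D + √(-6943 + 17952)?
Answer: √11009 + 5*√119 ≈ 159.47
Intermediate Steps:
D = 5*√119 (D = √(-69*(-35) + 40*14) = √(2415 + 560) = √2975 = 5*√119 ≈ 54.544)
D + √(-6943 + 17952) = 5*√119 + √(-6943 + 17952) = 5*√119 + √11009 = √11009 + 5*√119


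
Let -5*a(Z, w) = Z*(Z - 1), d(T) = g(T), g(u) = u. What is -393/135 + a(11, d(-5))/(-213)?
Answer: -8971/3195 ≈ -2.8078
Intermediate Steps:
d(T) = T
a(Z, w) = -Z*(-1 + Z)/5 (a(Z, w) = -Z*(Z - 1)/5 = -Z*(-1 + Z)/5)
-393/135 + a(11, d(-5))/(-213) = -393/135 + ((⅕)*11*(1 - 1*11))/(-213) = -393*1/135 + ((⅕)*11*(1 - 11))*(-1/213) = -131/45 + ((⅕)*11*(-10))*(-1/213) = -131/45 - 22*(-1/213) = -131/45 + 22/213 = -8971/3195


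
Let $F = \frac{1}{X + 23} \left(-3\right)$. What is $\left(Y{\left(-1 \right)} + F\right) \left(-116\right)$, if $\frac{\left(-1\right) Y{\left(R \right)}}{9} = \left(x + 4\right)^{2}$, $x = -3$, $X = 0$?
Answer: $\frac{24360}{23} \approx 1059.1$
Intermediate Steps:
$F = - \frac{3}{23}$ ($F = \frac{1}{0 + 23} \left(-3\right) = \frac{1}{23} \left(-3\right) = - \frac{3}{23} \approx -0.13043$)
$Y{\left(R \right)} = -9$ ($Y{\left(R \right)} = - 9 \left(-3 + 4\right)^{2} = - 9 \cdot 1^{2} = \left(-9\right) 1 = -9$)
$\left(Y{\left(-1 \right)} + F\right) \left(-116\right) = \left(-9 - \frac{3}{23}\right) \left(-116\right) = \left(- \frac{210}{23}\right) \left(-116\right) = \frac{24360}{23}$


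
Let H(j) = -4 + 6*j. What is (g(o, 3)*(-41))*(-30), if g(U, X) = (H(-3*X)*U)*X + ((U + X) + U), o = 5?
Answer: -1054110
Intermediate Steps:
g(U, X) = X + 2*U + U*X*(-4 - 18*X) (g(U, X) = ((-4 + 6*(-3*X))*U)*X + ((U + X) + U) = ((-4 - 18*X)*U)*X + (X + 2*U) = (U*(-4 - 18*X))*X + (X + 2*U) = U*X*(-4 - 18*X) + (X + 2*U) = X + 2*U + U*X*(-4 - 18*X))
(g(o, 3)*(-41))*(-30) = ((3 + 2*5 - 2*5*3*(2 + 9*3))*(-41))*(-30) = ((3 + 10 - 2*5*3*(2 + 27))*(-41))*(-30) = ((3 + 10 - 2*5*3*29)*(-41))*(-30) = ((3 + 10 - 870)*(-41))*(-30) = -857*(-41)*(-30) = 35137*(-30) = -1054110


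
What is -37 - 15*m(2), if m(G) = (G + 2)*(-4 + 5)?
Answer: -97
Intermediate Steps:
m(G) = 2 + G (m(G) = (2 + G)*1 = 2 + G)
-37 - 15*m(2) = -37 - 15*(2 + 2) = -37 - 15*4 = -37 - 60 = -97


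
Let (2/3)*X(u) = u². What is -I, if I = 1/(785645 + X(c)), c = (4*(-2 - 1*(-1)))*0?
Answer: -1/785645 ≈ -1.2728e-6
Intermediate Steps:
c = 0 (c = (4*(-2 + 1))*0 = (4*(-1))*0 = -4*0 = 0)
X(u) = 3*u²/2
I = 1/785645 (I = 1/(785645 + (3/2)*0²) = 1/(785645 + (3/2)*0) = 1/(785645 + 0) = 1/785645 ≈ 1.2728e-6)
-I = -1*1/785645 = -1/785645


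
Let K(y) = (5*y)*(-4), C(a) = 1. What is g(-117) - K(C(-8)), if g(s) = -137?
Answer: -117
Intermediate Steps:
K(y) = -20*y
g(-117) - K(C(-8)) = -137 - (-20) = -137 - 1*(-20) = -137 + 20 = -117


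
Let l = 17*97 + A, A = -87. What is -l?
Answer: -1562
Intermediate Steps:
l = 1562 (l = 17*97 - 87 = 1649 - 87 = 1562)
-l = -1*1562 = -1562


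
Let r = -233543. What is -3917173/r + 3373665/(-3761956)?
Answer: 13948336625293/878578490108 ≈ 15.876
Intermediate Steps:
-3917173/r + 3373665/(-3761956) = -3917173/(-233543) + 3373665/(-3761956) = -3917173*(-1/233543) + 3373665*(-1/3761956) = 3917173/233543 - 3373665/3761956 = 13948336625293/878578490108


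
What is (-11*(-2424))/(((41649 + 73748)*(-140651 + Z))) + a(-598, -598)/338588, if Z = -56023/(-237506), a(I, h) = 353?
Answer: 452876488122232137/435072373713315167996 ≈ 0.0010409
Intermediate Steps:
Z = 56023/237506 (Z = -56023*(-1/237506) = 56023/237506 ≈ 0.23588)
(-11*(-2424))/(((41649 + 73748)*(-140651 + Z))) + a(-598, -598)/338588 = (-11*(-2424))/(((41649 + 73748)*(-140651 + 56023/237506))) + 353/338588 = 26664/((115397*(-33405400383/237506))) + 353*(1/338588) = 26664/(-3854882987997051/237506) + 353/338588 = 26664*(-237506/3854882987997051) + 353/338588 = -2110953328/1284960995999017 + 353/338588 = 452876488122232137/435072373713315167996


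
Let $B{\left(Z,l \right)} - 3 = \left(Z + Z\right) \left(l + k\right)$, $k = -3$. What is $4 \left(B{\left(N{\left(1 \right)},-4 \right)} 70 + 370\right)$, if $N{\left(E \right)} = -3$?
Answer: $14080$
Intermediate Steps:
$B{\left(Z,l \right)} = 3 + 2 Z \left(-3 + l\right)$ ($B{\left(Z,l \right)} = 3 + \left(Z + Z\right) \left(l - 3\right) = 3 + 2 Z \left(-3 + l\right)$)
$4 \left(B{\left(N{\left(1 \right)},-4 \right)} 70 + 370\right) = 4 \left(\left(3 - -18 + 2 \left(-3\right) \left(-4\right)\right) 70 + 370\right) = 4 \left(\left(3 + 18 + 24\right) 70 + 370\right) = 4 \left(45 \cdot 70 + 370\right) = 4 \left(3150 + 370\right) = 4 \cdot 3520 = 14080$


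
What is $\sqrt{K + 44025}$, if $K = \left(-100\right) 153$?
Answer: $5 \sqrt{1149} \approx 169.48$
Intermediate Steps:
$K = -15300$
$\sqrt{K + 44025} = \sqrt{-15300 + 44025} = \sqrt{28725} = 5 \sqrt{1149}$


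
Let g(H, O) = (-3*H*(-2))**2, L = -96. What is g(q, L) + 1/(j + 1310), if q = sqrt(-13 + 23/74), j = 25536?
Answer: -453751055/993302 ≈ -456.81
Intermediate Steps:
q = I*sqrt(69486)/74 (q = sqrt(-13 + 23*(1/74)) = sqrt(-13 + 23/74) = sqrt(-939/74) = I*sqrt(69486)/74 ≈ 3.5622*I)
g(H, O) = 36*H**2 (g(H, O) = (6*H)**2 = 36*H**2)
g(q, L) + 1/(j + 1310) = 36*(I*sqrt(69486)/74)**2 + 1/(25536 + 1310) = 36*(-939/74) + 1/26846 = -16902/37 + 1/26846 = -453751055/993302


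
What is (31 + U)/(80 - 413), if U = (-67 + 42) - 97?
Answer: 91/333 ≈ 0.27327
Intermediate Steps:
U = -122 (U = -25 - 97 = -122)
(31 + U)/(80 - 413) = (31 - 122)/(80 - 413) = -91/(-333) = -91*(-1/333) = 91/333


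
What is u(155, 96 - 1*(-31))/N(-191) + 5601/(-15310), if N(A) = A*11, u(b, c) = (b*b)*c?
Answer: -46725256951/32166310 ≈ -1452.6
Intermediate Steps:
u(b, c) = c*b² (u(b, c) = b²*c = c*b²)
N(A) = 11*A
u(155, 96 - 1*(-31))/N(-191) + 5601/(-15310) = ((96 - 1*(-31))*155²)/((11*(-191))) + 5601/(-15310) = ((96 + 31)*24025)/(-2101) + 5601*(-1/15310) = (127*24025)*(-1/2101) - 5601/15310 = 3051175*(-1/2101) - 5601/15310 = -3051175/2101 - 5601/15310 = -46725256951/32166310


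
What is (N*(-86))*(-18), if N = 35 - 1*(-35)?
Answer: 108360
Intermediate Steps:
N = 70 (N = 35 + 35 = 70)
(N*(-86))*(-18) = (70*(-86))*(-18) = -6020*(-18) = 108360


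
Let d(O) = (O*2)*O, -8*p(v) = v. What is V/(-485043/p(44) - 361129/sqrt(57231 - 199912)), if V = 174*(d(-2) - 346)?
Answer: -8140335979367592/12208012633274567 + 233625906228*I*sqrt(142681)/12208012633274567 ≈ -0.6668 + 0.0072287*I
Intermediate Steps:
p(v) = -v/8
d(O) = 2*O**2 (d(O) = (2*O)*O = 2*O**2)
V = -58812 (V = 174*(2*(-2)**2 - 346) = 174*(2*4 - 346) = 174*(8 - 346) = 174*(-338) = -58812)
V/(-485043/p(44) - 361129/sqrt(57231 - 199912)) = -58812/(-485043/((-1/8*44)) - 361129/sqrt(57231 - 199912)) = -58812/(-485043/(-11/2) - 361129*(-I*sqrt(142681)/142681)) = -58812/(-485043*(-2/11) - 361129*(-I*sqrt(142681)/142681)) = -58812/(970086/11 - (-361129)*I*sqrt(142681)/142681) = -58812/(970086/11 + 361129*I*sqrt(142681)/142681)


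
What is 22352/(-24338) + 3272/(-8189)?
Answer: -131337232/99651941 ≈ -1.3180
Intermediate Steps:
22352/(-24338) + 3272/(-8189) = 22352*(-1/24338) + 3272*(-1/8189) = -11176/12169 - 3272/8189 = -131337232/99651941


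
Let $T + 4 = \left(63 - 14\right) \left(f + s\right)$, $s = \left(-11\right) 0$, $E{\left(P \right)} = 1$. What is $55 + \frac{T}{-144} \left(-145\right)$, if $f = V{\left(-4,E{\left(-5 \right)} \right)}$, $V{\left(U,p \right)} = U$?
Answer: $- \frac{2635}{18} \approx -146.39$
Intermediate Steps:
$s = 0$
$f = -4$
$T = -200$ ($T = -4 + \left(63 - 14\right) \left(-4 + 0\right) = -4 + 49 \left(-4\right) = -4 - 196 = -200$)
$55 + \frac{T}{-144} \left(-145\right) = 55 + - \frac{200}{-144} \left(-145\right) = 55 + \left(-200\right) \left(- \frac{1}{144}\right) \left(-145\right) = 55 + \frac{25}{18} \left(-145\right) = 55 - \frac{3625}{18} = - \frac{2635}{18}$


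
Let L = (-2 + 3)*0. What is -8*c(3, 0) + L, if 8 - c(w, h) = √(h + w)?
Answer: -64 + 8*√3 ≈ -50.144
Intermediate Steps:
L = 0 (L = 1*0 = 0)
c(w, h) = 8 - √(h + w)
-8*c(3, 0) + L = -8*(8 - √(0 + 3)) + 0 = -8*(8 - √3) + 0 = (-64 + 8*√3) + 0 = -64 + 8*√3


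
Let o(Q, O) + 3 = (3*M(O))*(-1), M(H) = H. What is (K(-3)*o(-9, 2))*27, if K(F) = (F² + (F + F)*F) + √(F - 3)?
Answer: -6561 - 243*I*√6 ≈ -6561.0 - 595.23*I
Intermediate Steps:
o(Q, O) = -3 - 3*O (o(Q, O) = -3 + (3*O)*(-1) = -3 - 3*O)
K(F) = √(-3 + F) + 3*F² (K(F) = (F² + (2*F)*F) + √(-3 + F) = (F² + 2*F²) + √(-3 + F) = 3*F² + √(-3 + F) = √(-3 + F) + 3*F²)
(K(-3)*o(-9, 2))*27 = ((√(-3 - 3) + 3*(-3)²)*(-3 - 3*2))*27 = ((√(-6) + 3*9)*(-3 - 6))*27 = ((I*√6 + 27)*(-9))*27 = ((27 + I*√6)*(-9))*27 = (-243 - 9*I*√6)*27 = -6561 - 243*I*√6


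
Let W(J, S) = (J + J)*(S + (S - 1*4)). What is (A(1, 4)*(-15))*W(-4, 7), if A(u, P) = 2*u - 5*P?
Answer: -21600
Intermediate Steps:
W(J, S) = 2*J*(-4 + 2*S) (W(J, S) = (2*J)*(S + (S - 4)) = (2*J)*(S + (-4 + S)) = (2*J)*(-4 + 2*S) = 2*J*(-4 + 2*S))
A(u, P) = -5*P + 2*u
(A(1, 4)*(-15))*W(-4, 7) = ((-5*4 + 2*1)*(-15))*(4*(-4)*(-2 + 7)) = ((-20 + 2)*(-15))*(4*(-4)*5) = -18*(-15)*(-80) = 270*(-80) = -21600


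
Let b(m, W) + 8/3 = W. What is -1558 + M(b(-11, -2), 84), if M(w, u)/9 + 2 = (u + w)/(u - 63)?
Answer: -1542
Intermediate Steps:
b(m, W) = -8/3 + W
M(w, u) = -18 + 9*(u + w)/(-63 + u) (M(w, u) = -18 + 9*((u + w)/(u - 63)) = -18 + 9*((u + w)/(-63 + u)) = -18 + 9*(u + w)/(-63 + u))
-1558 + M(b(-11, -2), 84) = -1558 + 9*(126 + (-8/3 - 2) - 1*84)/(-63 + 84) = -1558 + 9*(126 - 14/3 - 84)/21 = -1558 + 9*(1/21)*(112/3) = -1558 + 16 = -1542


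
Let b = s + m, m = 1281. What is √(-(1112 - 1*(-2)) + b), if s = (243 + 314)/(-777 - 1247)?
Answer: √170750206/1012 ≈ 12.912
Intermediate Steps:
s = -557/2024 (s = 557/(-2024) = 557*(-1/2024) = -557/2024 ≈ -0.27520)
b = 2592187/2024 (b = -557/2024 + 1281 = 2592187/2024 ≈ 1280.7)
√(-(1112 - 1*(-2)) + b) = √(-(1112 - 1*(-2)) + 2592187/2024) = √(-(1112 + 2) + 2592187/2024) = √(-1*1114 + 2592187/2024) = √(-1114 + 2592187/2024) = √(337451/2024) = √170750206/1012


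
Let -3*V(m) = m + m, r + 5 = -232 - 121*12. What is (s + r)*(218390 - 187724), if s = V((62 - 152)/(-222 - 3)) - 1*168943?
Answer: -26163045448/5 ≈ -5.2326e+9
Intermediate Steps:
r = -1689 (r = -5 + (-232 - 121*12) = -5 + (-232 - 1452) = -5 - 1684 = -1689)
V(m) = -2*m/3 (V(m) = -(m + m)/3 = -2*m/3)
s = -2534149/15 (s = -2*(62 - 152)/(3*(-222 - 3)) - 1*168943 = -(-60)/(-225) - 168943 = -(-60)*(-1)/225 - 168943 = -⅔*⅖ - 168943 = -4/15 - 168943 = -2534149/15 ≈ -1.6894e+5)
(s + r)*(218390 - 187724) = (-2534149/15 - 1689)*(218390 - 187724) = -2559484/15*30666 = -26163045448/5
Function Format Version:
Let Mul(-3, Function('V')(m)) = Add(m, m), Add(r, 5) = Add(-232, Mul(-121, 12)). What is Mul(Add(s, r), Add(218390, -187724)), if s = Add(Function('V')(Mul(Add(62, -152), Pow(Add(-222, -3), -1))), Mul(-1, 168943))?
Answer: Rational(-26163045448, 5) ≈ -5.2326e+9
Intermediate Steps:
r = -1689 (r = Add(-5, Add(-232, Mul(-121, 12))) = Add(-5, Add(-232, -1452)) = Add(-5, -1684) = -1689)
Function('V')(m) = Mul(Rational(-2, 3), m) (Function('V')(m) = Mul(Rational(-1, 3), Add(m, m)) = Mul(Rational(-1, 3), Mul(2, m)) = Mul(Rational(-2, 3), m))
s = Rational(-2534149, 15) (s = Add(Mul(Rational(-2, 3), Mul(Add(62, -152), Pow(Add(-222, -3), -1))), Mul(-1, 168943)) = Add(Mul(Rational(-2, 3), Mul(-90, Pow(-225, -1))), -168943) = Add(Mul(Rational(-2, 3), Mul(-90, Rational(-1, 225))), -168943) = Add(Mul(Rational(-2, 3), Rational(2, 5)), -168943) = Add(Rational(-4, 15), -168943) = Rational(-2534149, 15) ≈ -1.6894e+5)
Mul(Add(s, r), Add(218390, -187724)) = Mul(Add(Rational(-2534149, 15), -1689), Add(218390, -187724)) = Mul(Rational(-2559484, 15), 30666) = Rational(-26163045448, 5)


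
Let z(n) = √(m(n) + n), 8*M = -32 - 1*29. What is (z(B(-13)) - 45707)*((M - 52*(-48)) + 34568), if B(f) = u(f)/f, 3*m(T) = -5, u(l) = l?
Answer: -13549885857/8 + 98817*I*√6/8 ≈ -1.6937e+9 + 30256.0*I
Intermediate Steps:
M = -61/8 (M = (-32 - 1*29)/8 = (-32 - 29)/8 = (⅛)*(-61) = -61/8 ≈ -7.6250)
m(T) = -5/3 (m(T) = (⅓)*(-5) = -5/3)
B(f) = 1 (B(f) = f/f = 1)
z(n) = √(-5/3 + n)
(z(B(-13)) - 45707)*((M - 52*(-48)) + 34568) = (√(-15 + 9*1)/3 - 45707)*((-61/8 - 52*(-48)) + 34568) = (√(-15 + 9)/3 - 45707)*((-61/8 + 2496) + 34568) = (√(-6)/3 - 45707)*(19907/8 + 34568) = ((I*√6)/3 - 45707)*(296451/8) = (I*√6/3 - 45707)*(296451/8) = (-45707 + I*√6/3)*(296451/8) = -13549885857/8 + 98817*I*√6/8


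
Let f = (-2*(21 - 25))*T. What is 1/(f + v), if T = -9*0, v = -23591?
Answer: -1/23591 ≈ -4.2389e-5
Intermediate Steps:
T = 0
f = 0 (f = -2*(21 - 25)*0 = -2*(-4)*0 = 8*0 = 0)
1/(f + v) = 1/(0 - 23591) = 1/(-23591) = -1/23591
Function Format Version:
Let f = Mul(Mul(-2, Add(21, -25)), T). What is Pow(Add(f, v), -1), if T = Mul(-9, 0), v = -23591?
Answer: Rational(-1, 23591) ≈ -4.2389e-5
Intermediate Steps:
T = 0
f = 0 (f = Mul(Mul(-2, Add(21, -25)), 0) = Mul(Mul(-2, -4), 0) = Mul(8, 0) = 0)
Pow(Add(f, v), -1) = Pow(Add(0, -23591), -1) = Pow(-23591, -1) = Rational(-1, 23591)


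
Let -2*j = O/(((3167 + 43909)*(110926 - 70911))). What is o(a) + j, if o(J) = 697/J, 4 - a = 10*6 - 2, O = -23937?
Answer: -437656804427/33907430520 ≈ -12.907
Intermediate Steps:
a = -54 (a = 4 - (10*6 - 2) = 4 - (60 - 2) = 4 - 1*58 = 4 - 58 = -54)
j = 7979/1255830760 (j = -(-23937)/(2*((3167 + 43909)*(110926 - 70911))) = -(-23937)/(2*(47076*40015)) = -(-23937)/(2*1883746140) = -1/2*(-7979/627915380) = 7979/1255830760 ≈ 6.3536e-6)
o(a) + j = 697/(-54) + 7979/1255830760 = 697*(-1/54) + 7979/1255830760 = -697/54 + 7979/1255830760 = -437656804427/33907430520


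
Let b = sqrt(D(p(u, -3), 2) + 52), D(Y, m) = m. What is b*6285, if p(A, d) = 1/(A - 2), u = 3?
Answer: 18855*sqrt(6) ≈ 46185.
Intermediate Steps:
p(A, d) = 1/(-2 + A)
b = 3*sqrt(6) (b = sqrt(2 + 52) = sqrt(54) = 3*sqrt(6) ≈ 7.3485)
b*6285 = (3*sqrt(6))*6285 = 18855*sqrt(6)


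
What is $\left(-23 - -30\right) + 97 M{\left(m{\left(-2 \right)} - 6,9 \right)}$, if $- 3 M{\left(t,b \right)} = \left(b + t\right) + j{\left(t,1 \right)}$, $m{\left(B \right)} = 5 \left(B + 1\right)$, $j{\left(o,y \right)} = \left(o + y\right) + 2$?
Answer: $\frac{991}{3} \approx 330.33$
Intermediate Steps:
$j{\left(o,y \right)} = 2 + o + y$
$m{\left(B \right)} = 5 + 5 B$ ($m{\left(B \right)} = 5 \left(1 + B\right) = 5 + 5 B$)
$M{\left(t,b \right)} = -1 - \frac{2 t}{3} - \frac{b}{3}$ ($M{\left(t,b \right)} = - \frac{\left(b + t\right) + \left(2 + t + 1\right)}{3} = - \frac{\left(b + t\right) + \left(3 + t\right)}{3} = - \frac{3 + b + 2 t}{3} = -1 - \frac{2 t}{3} - \frac{b}{3}$)
$\left(-23 - -30\right) + 97 M{\left(m{\left(-2 \right)} - 6,9 \right)} = \left(-23 - -30\right) + 97 \left(-1 - \frac{2 \left(\left(5 + 5 \left(-2\right)\right) - 6\right)}{3} - 3\right) = \left(-23 + 30\right) + 97 \left(-1 - \frac{2 \left(\left(5 - 10\right) - 6\right)}{3} - 3\right) = 7 + 97 \left(-1 - \frac{2 \left(-5 - 6\right)}{3} - 3\right) = 7 + 97 \left(-1 - - \frac{22}{3} - 3\right) = 7 + 97 \left(-1 + \frac{22}{3} - 3\right) = 7 + 97 \cdot \frac{10}{3} = 7 + \frac{970}{3} = \frac{991}{3}$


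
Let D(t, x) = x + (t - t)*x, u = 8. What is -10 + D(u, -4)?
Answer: -14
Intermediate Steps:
D(t, x) = x (D(t, x) = x + 0*x = x + 0 = x)
-10 + D(u, -4) = -10 - 4 = -14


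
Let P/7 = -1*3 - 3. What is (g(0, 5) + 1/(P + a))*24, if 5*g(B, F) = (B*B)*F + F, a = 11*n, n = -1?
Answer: 1248/53 ≈ 23.547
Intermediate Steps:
a = -11 (a = 11*(-1) = -11)
g(B, F) = F/5 + F*B**2/5 (g(B, F) = ((B*B)*F + F)/5 = (B**2*F + F)/5 = (F*B**2 + F)/5 = (F + F*B**2)/5 = F/5 + F*B**2/5)
P = -42 (P = 7*(-1*3 - 3) = 7*(-3 - 3) = 7*(-6) = -42)
(g(0, 5) + 1/(P + a))*24 = ((1/5)*5*(1 + 0**2) + 1/(-42 - 11))*24 = ((1/5)*5*(1 + 0) + 1/(-53))*24 = ((1/5)*5*1 - 1/53)*24 = (1 - 1/53)*24 = (52/53)*24 = 1248/53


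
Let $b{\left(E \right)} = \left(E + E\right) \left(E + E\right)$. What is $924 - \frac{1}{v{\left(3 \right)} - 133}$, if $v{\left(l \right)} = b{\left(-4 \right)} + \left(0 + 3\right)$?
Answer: $\frac{60985}{66} \approx 924.02$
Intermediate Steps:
$b{\left(E \right)} = 4 E^{2}$ ($b{\left(E \right)} = 2 E 2 E = 4 E^{2}$)
$v{\left(l \right)} = 67$ ($v{\left(l \right)} = 4 \left(-4\right)^{2} + \left(0 + 3\right) = 4 \cdot 16 + 3 = 64 + 3 = 67$)
$924 - \frac{1}{v{\left(3 \right)} - 133} = 924 - \frac{1}{67 - 133} = 924 - \frac{1}{-66} = 924 - - \frac{1}{66} = 924 + \frac{1}{66} = \frac{60985}{66}$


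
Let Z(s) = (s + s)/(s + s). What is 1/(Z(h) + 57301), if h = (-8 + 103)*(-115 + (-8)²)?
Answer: 1/57302 ≈ 1.7451e-5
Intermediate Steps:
h = -4845 (h = 95*(-115 + 64) = 95*(-51) = -4845)
Z(s) = 1 (Z(s) = (2*s)/((2*s)) = (2*s)*(1/(2*s)) = 1)
1/(Z(h) + 57301) = 1/(1 + 57301) = 1/57302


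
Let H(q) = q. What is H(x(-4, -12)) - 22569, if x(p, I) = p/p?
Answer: -22568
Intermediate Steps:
x(p, I) = 1
H(x(-4, -12)) - 22569 = 1 - 22569 = -22568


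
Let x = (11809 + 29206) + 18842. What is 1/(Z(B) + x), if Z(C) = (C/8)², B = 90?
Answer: 16/959737 ≈ 1.6671e-5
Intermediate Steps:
x = 59857 (x = 41015 + 18842 = 59857)
Z(C) = C²/64 (Z(C) = (C*(⅛))² = (C/8)² = C²/64)
1/(Z(B) + x) = 1/((1/64)*90² + 59857) = 1/((1/64)*8100 + 59857) = 1/(2025/16 + 59857) = 1/(959737/16) = 16/959737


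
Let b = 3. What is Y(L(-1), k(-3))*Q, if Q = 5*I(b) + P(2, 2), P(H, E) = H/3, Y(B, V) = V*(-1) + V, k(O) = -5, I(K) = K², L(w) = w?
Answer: 0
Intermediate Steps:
Y(B, V) = 0 (Y(B, V) = -V + V = 0)
P(H, E) = H/3 (P(H, E) = H*(⅓) = H/3)
Q = 137/3 (Q = 5*3² + (⅓)*2 = 5*9 + ⅔ = 45 + ⅔ = 137/3 ≈ 45.667)
Y(L(-1), k(-3))*Q = 0*(137/3) = 0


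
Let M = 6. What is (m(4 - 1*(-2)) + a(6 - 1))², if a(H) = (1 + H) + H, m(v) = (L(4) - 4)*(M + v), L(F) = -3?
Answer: 5329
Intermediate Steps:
m(v) = -42 - 7*v (m(v) = (-3 - 4)*(6 + v) = -7*(6 + v) = -42 - 7*v)
a(H) = 1 + 2*H
(m(4 - 1*(-2)) + a(6 - 1))² = ((-42 - 7*(4 - 1*(-2))) + (1 + 2*(6 - 1)))² = ((-42 - 7*(4 + 2)) + (1 + 2*5))² = ((-42 - 7*6) + (1 + 10))² = ((-42 - 42) + 11)² = (-84 + 11)² = (-73)² = 5329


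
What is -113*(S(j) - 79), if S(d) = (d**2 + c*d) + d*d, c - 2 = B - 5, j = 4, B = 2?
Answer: 5763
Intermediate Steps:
c = -1 (c = 2 + (2 - 5) = 2 - 3 = -1)
S(d) = -d + 2*d**2 (S(d) = (d**2 - d) + d*d = (d**2 - d) + d**2 = -d + 2*d**2)
-113*(S(j) - 79) = -113*(4*(-1 + 2*4) - 79) = -113*(4*(-1 + 8) - 79) = -113*(4*7 - 79) = -113*(28 - 79) = -113*(-51) = 5763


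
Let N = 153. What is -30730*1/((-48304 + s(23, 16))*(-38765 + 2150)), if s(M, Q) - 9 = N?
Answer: -3073/176271933 ≈ -1.7433e-5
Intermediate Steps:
s(M, Q) = 162 (s(M, Q) = 9 + 153 = 162)
-30730*1/((-48304 + s(23, 16))*(-38765 + 2150)) = -30730*1/((-48304 + 162)*(-38765 + 2150)) = -30730/((-48142*(-36615))) = -30730/1762719330 = -30730*1/1762719330 = -3073/176271933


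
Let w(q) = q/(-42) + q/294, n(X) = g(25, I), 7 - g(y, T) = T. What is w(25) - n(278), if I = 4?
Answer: -172/49 ≈ -3.5102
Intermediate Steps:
g(y, T) = 7 - T
n(X) = 3 (n(X) = 7 - 1*4 = 7 - 4 = 3)
w(q) = -q/49 (w(q) = q*(-1/42) + q*(1/294) = -q/42 + q/294 = -q/49)
w(25) - n(278) = -1/49*25 - 1*3 = -25/49 - 3 = -172/49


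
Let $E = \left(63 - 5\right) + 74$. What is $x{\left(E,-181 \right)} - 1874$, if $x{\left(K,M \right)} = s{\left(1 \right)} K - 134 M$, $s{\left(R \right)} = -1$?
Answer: $22248$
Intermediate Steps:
$E = 132$ ($E = 58 + 74 = 132$)
$x{\left(K,M \right)} = - K - 134 M$
$x{\left(E,-181 \right)} - 1874 = \left(\left(-1\right) 132 - -24254\right) - 1874 = \left(-132 + 24254\right) - 1874 = 24122 - 1874 = 22248$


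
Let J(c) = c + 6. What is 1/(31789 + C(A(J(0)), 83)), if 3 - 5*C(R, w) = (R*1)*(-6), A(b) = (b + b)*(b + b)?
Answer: 5/159812 ≈ 3.1287e-5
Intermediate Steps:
J(c) = 6 + c
A(b) = 4*b² (A(b) = (2*b)*(2*b) = 4*b²)
C(R, w) = ⅗ + 6*R/5 (C(R, w) = ⅗ - R*1*(-6)/5 = ⅗ - R*(-6)/5 = ⅗ - (-6)*R/5 = ⅗ + 6*R/5)
1/(31789 + C(A(J(0)), 83)) = 1/(31789 + (⅗ + 6*(4*(6 + 0)²)/5)) = 1/(31789 + (⅗ + 6*(4*6²)/5)) = 1/(31789 + (⅗ + 6*(4*36)/5)) = 1/(31789 + (⅗ + (6/5)*144)) = 1/(31789 + (⅗ + 864/5)) = 1/(31789 + 867/5) = 1/(159812/5) = 5/159812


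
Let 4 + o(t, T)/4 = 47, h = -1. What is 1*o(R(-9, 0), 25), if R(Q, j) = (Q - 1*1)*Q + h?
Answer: 172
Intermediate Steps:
R(Q, j) = -1 + Q*(-1 + Q) (R(Q, j) = (Q - 1*1)*Q - 1 = (Q - 1)*Q - 1 = (-1 + Q)*Q - 1 = Q*(-1 + Q) - 1 = -1 + Q*(-1 + Q))
o(t, T) = 172 (o(t, T) = -16 + 4*47 = -16 + 188 = 172)
1*o(R(-9, 0), 25) = 1*172 = 172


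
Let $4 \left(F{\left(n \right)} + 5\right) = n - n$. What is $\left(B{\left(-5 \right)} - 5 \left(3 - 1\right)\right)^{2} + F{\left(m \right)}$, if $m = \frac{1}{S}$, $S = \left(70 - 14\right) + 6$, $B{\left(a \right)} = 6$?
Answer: $11$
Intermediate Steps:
$S = 62$ ($S = 56 + 6 = 62$)
$m = \frac{1}{62} \approx 0.016129$
$F{\left(n \right)} = -5$ ($F{\left(n \right)} = -5 + \frac{n - n}{4} = -5 + \frac{1}{4} \cdot 0 = -5 + 0 = -5$)
$\left(B{\left(-5 \right)} - 5 \left(3 - 1\right)\right)^{2} + F{\left(m \right)} = \left(6 - 5 \left(3 - 1\right)\right)^{2} - 5 = \left(6 - 10\right)^{2} - 5 = \left(-4\right)^{2} - 5 = 16 - 5 = 11$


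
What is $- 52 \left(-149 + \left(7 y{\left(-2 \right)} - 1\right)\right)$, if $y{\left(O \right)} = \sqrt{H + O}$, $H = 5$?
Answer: $7800 - 364 \sqrt{3} \approx 7169.5$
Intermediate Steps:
$y{\left(O \right)} = \sqrt{5 + O}$
$- 52 \left(-149 + \left(7 y{\left(-2 \right)} - 1\right)\right) = - 52 \left(-149 - \left(1 - 7 \sqrt{5 - 2}\right)\right) = - 52 \left(-149 - \left(1 - 7 \sqrt{3}\right)\right) = - 52 \left(-150 + 7 \sqrt{3}\right) = 7800 - 364 \sqrt{3}$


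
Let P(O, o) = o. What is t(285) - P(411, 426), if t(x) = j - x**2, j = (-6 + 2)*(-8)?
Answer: -81619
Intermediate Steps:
j = 32 (j = -4*(-8) = 32)
t(x) = 32 - x**2
t(285) - P(411, 426) = (32 - 1*285**2) - 1*426 = (32 - 1*81225) - 426 = (32 - 81225) - 426 = -81193 - 426 = -81619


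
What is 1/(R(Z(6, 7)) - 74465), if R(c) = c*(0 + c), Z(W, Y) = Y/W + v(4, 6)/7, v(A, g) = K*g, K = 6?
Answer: -1764/131286035 ≈ -1.3436e-5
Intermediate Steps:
v(A, g) = 6*g
Z(W, Y) = 36/7 + Y/W (Z(W, Y) = Y/W + (6*6)/7 = Y/W + 36*(⅐) = Y/W + 36/7 = 36/7 + Y/W)
R(c) = c² (R(c) = c*c = c²)
1/(R(Z(6, 7)) - 74465) = 1/((36/7 + 7/6)² - 74465) = 1/((265/42)² - 74465) = 1/(70225/1764 - 74465) = 1/(-131286035/1764) = -1764/131286035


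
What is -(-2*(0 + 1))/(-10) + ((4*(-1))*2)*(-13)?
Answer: 519/5 ≈ 103.80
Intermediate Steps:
-(-2*(0 + 1))/(-10) + ((4*(-1))*2)*(-13) = -(-2*1)*(-1)/10 - 4*2*(-13) = -(-2)*(-1)/10 - 8*(-13) = -1*1/5 + 104 = -1/5 + 104 = 519/5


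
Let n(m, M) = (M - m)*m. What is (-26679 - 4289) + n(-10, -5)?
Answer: -31018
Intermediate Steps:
n(m, M) = m*(M - m)
(-26679 - 4289) + n(-10, -5) = (-26679 - 4289) - 10*(-5 - 1*(-10)) = -30968 - 10*(-5 + 10) = -30968 - 10*5 = -30968 - 50 = -31018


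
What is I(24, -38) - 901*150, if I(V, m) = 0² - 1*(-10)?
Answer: -135140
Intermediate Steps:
I(V, m) = 10 (I(V, m) = 0 + 10 = 10)
I(24, -38) - 901*150 = 10 - 901*150 = 10 - 135150 = -135140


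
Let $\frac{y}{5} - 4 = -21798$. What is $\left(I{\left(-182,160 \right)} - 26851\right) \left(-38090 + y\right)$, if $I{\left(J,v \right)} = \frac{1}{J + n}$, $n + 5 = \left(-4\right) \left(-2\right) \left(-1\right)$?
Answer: $\frac{51333214584}{13} \approx 3.9487 \cdot 10^{9}$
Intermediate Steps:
$y = -108970$ ($y = 20 + 5 \left(-21798\right) = 20 - 108990 = -108970$)
$n = -13$ ($n = -5 + \left(-4\right) \left(-2\right) \left(-1\right) = -5 + 8 \left(-1\right) = -5 - 8 = -13$)
$I{\left(J,v \right)} = \frac{1}{-13 + J}$ ($I{\left(J,v \right)} = \frac{1}{J - 13} = \frac{1}{-13 + J}$)
$\left(I{\left(-182,160 \right)} - 26851\right) \left(-38090 + y\right) = \left(\frac{1}{-13 - 182} - 26851\right) \left(-38090 - 108970\right) = \left(\frac{1}{-195} - 26851\right) \left(-147060\right) = \left(- \frac{1}{195} - 26851\right) \left(-147060\right) = \left(- \frac{5235946}{195}\right) \left(-147060\right) = \frac{51333214584}{13}$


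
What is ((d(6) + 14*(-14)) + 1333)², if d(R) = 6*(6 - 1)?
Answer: 1361889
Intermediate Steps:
d(R) = 30 (d(R) = 6*5 = 30)
((d(6) + 14*(-14)) + 1333)² = ((30 + 14*(-14)) + 1333)² = ((30 - 196) + 1333)² = (-166 + 1333)² = 1167² = 1361889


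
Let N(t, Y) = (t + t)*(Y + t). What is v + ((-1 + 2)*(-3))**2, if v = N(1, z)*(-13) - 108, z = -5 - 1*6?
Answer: 161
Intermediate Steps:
z = -11 (z = -5 - 6 = -11)
N(t, Y) = 2*t*(Y + t) (N(t, Y) = (2*t)*(Y + t) = 2*t*(Y + t))
v = 152 (v = (2*1*(-11 + 1))*(-13) - 108 = (2*1*(-10))*(-13) - 108 = -20*(-13) - 108 = 260 - 108 = 152)
v + ((-1 + 2)*(-3))**2 = 152 + ((-1 + 2)*(-3))**2 = 152 + (1*(-3))**2 = 152 + (-3)**2 = 152 + 9 = 161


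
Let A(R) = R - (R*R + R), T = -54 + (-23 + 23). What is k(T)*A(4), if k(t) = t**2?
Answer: -46656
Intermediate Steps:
T = -54 (T = -54 + 0 = -54)
A(R) = -R**2 (A(R) = R - (R**2 + R) = R - (R + R**2) = R + (-R - R**2) = -R**2)
k(T)*A(4) = (-54)**2*(-1*4**2) = 2916*(-1*16) = 2916*(-16) = -46656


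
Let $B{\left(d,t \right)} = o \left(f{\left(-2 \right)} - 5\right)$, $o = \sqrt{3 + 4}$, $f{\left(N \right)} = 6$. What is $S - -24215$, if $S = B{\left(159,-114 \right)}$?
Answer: $24215 + \sqrt{7} \approx 24218.0$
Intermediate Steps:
$o = \sqrt{7} \approx 2.6458$
$B{\left(d,t \right)} = \sqrt{7}$ ($B{\left(d,t \right)} = \sqrt{7} \left(6 - 5\right) = \sqrt{7} \cdot 1 = \sqrt{7}$)
$S = \sqrt{7} \approx 2.6458$
$S - -24215 = \sqrt{7} - -24215 = \sqrt{7} + 24215 = 24215 + \sqrt{7}$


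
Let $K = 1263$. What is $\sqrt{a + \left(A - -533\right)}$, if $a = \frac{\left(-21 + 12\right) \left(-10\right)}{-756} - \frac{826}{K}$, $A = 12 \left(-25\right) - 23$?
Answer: $\frac{\sqrt{65415460782}}{17682} \approx 14.465$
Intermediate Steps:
$A = -323$ ($A = -300 - 23 = -323$)
$a = - \frac{13669}{17682}$ ($a = \frac{\left(-21 + 12\right) \left(-10\right)}{-756} - \frac{826}{1263} = \left(-9\right) \left(-10\right) \left(- \frac{1}{756}\right) - \frac{826}{1263} = 90 \left(- \frac{1}{756}\right) - \frac{826}{1263} = - \frac{5}{42} - \frac{826}{1263} = - \frac{13669}{17682} \approx -0.77305$)
$\sqrt{a + \left(A - -533\right)} = \sqrt{- \frac{13669}{17682} - -210} = \sqrt{- \frac{13669}{17682} + \left(-323 + 533\right)} = \sqrt{- \frac{13669}{17682} + 210} = \sqrt{\frac{3699551}{17682}} = \frac{\sqrt{65415460782}}{17682}$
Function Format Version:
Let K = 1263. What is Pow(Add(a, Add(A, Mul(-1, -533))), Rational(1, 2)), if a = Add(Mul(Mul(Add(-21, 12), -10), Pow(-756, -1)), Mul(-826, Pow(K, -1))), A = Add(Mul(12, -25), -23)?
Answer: Mul(Rational(1, 17682), Pow(65415460782, Rational(1, 2))) ≈ 14.465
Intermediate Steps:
A = -323 (A = Add(-300, -23) = -323)
a = Rational(-13669, 17682) (a = Add(Mul(Mul(Add(-21, 12), -10), Pow(-756, -1)), Mul(-826, Pow(1263, -1))) = Add(Mul(Mul(-9, -10), Rational(-1, 756)), Mul(-826, Rational(1, 1263))) = Add(Mul(90, Rational(-1, 756)), Rational(-826, 1263)) = Add(Rational(-5, 42), Rational(-826, 1263)) = Rational(-13669, 17682) ≈ -0.77305)
Pow(Add(a, Add(A, Mul(-1, -533))), Rational(1, 2)) = Pow(Add(Rational(-13669, 17682), Add(-323, Mul(-1, -533))), Rational(1, 2)) = Pow(Add(Rational(-13669, 17682), Add(-323, 533)), Rational(1, 2)) = Pow(Add(Rational(-13669, 17682), 210), Rational(1, 2)) = Pow(Rational(3699551, 17682), Rational(1, 2)) = Mul(Rational(1, 17682), Pow(65415460782, Rational(1, 2)))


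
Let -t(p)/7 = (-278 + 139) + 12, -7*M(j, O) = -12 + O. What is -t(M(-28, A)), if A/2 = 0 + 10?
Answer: -889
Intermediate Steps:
A = 20 (A = 2*(0 + 10) = 2*10 = 20)
M(j, O) = 12/7 - O/7 (M(j, O) = -(-12 + O)/7 = 12/7 - O/7)
t(p) = 889 (t(p) = -7*((-278 + 139) + 12) = -7*(-139 + 12) = -7*(-127) = 889)
-t(M(-28, A)) = -1*889 = -889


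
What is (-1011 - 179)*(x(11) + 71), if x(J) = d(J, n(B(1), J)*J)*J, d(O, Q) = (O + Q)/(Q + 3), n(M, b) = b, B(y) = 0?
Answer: -3051160/31 ≈ -98425.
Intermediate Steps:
d(O, Q) = (O + Q)/(3 + Q)
x(J) = J*(J + J**2)/(3 + J**2) (x(J) = ((J + J*J)/(3 + J*J))*J = ((J + J**2)/(3 + J**2))*J = J*(J + J**2)/(3 + J**2))
(-1011 - 179)*(x(11) + 71) = (-1011 - 179)*(11**2*(1 + 11)/(3 + 11**2) + 71) = -1190*(121*12/(3 + 121) + 71) = -1190*(121*12/124 + 71) = -1190*(121*(1/124)*12 + 71) = -1190*(363/31 + 71) = -1190*2564/31 = -3051160/31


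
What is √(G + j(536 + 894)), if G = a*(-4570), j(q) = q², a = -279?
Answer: √3319930 ≈ 1822.1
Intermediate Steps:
G = 1275030 (G = -279*(-4570) = 1275030)
√(G + j(536 + 894)) = √(1275030 + (536 + 894)²) = √(1275030 + 1430²) = √(1275030 + 2044900) = √3319930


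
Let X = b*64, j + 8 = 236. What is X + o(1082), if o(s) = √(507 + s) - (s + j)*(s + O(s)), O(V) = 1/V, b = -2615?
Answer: -857366635/541 + √1589 ≈ -1.5847e+6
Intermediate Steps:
j = 228 (j = -8 + 236 = 228)
X = -167360 (X = -2615*64 = -167360)
o(s) = √(507 + s) - (228 + s)*(s + 1/s) (o(s) = √(507 + s) - (s + 228)*(s + 1/s) = √(507 + s) - (228 + s)*(s + 1/s))
X + o(1082) = -167360 + (-1 + √(507 + 1082) - 1*1082² - 228*1082 - 228/1082) = -167360 + (-1 + √1589 - 1*1170724 - 246696 - 228*1/1082) = -167360 + (-1 + √1589 - 1170724 - 246696 - 114/541) = -167360 + (-766824875/541 + √1589) = -857366635/541 + √1589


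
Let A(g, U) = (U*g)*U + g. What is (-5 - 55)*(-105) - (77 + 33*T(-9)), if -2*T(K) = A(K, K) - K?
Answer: -11611/2 ≈ -5805.5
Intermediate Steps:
A(g, U) = g + g*U**2 (A(g, U) = g*U**2 + g = g + g*U**2)
T(K) = K/2 - K*(1 + K**2)/2 (T(K) = -(K*(1 + K**2) - K)/2 = -(-K + K*(1 + K**2))/2 = K/2 - K*(1 + K**2)/2)
(-5 - 55)*(-105) - (77 + 33*T(-9)) = (-5 - 55)*(-105) - (77 + 33*(-1/2*(-9)**3)) = -60*(-105) - (77 + 33*(-1/2*(-729))) = 6300 - (77 + 33*(729/2)) = 6300 - (77 + 24057/2) = 6300 - 1*24211/2 = 6300 - 24211/2 = -11611/2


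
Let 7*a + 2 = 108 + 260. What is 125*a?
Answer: 45750/7 ≈ 6535.7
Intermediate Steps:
a = 366/7 (a = -2/7 + (108 + 260)/7 = -2/7 + (⅐)*368 = -2/7 + 368/7 = 366/7 ≈ 52.286)
125*a = 125*(366/7) = 45750/7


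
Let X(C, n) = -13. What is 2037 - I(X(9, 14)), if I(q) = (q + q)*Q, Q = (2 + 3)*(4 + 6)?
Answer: 3337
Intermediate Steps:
Q = 50 (Q = 5*10 = 50)
I(q) = 100*q (I(q) = (q + q)*50 = (2*q)*50 = 100*q)
2037 - I(X(9, 14)) = 2037 - 100*(-13) = 2037 - 1*(-1300) = 2037 + 1300 = 3337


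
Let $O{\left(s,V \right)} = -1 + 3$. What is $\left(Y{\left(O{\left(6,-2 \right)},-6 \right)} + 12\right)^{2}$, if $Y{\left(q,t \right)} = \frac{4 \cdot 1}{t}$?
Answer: $\frac{1156}{9} \approx 128.44$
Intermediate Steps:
$O{\left(s,V \right)} = 2$
$Y{\left(q,t \right)} = \frac{4}{t}$
$\left(Y{\left(O{\left(6,-2 \right)},-6 \right)} + 12\right)^{2} = \left(\frac{4}{-6} + 12\right)^{2} = \left(4 \left(- \frac{1}{6}\right) + 12\right)^{2} = \left(- \frac{2}{3} + 12\right)^{2} = \left(\frac{34}{3}\right)^{2} = \frac{1156}{9}$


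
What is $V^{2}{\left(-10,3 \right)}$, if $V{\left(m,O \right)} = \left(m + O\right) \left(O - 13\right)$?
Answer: $4900$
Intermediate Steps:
$V{\left(m,O \right)} = \left(-13 + O\right) \left(O + m\right)$ ($V{\left(m,O \right)} = \left(O + m\right) \left(-13 + O\right) = \left(-13 + O\right) \left(O + m\right)$)
$V^{2}{\left(-10,3 \right)} = \left(3^{2} - 39 - -130 + 3 \left(-10\right)\right)^{2} = \left(9 - 39 + 130 - 30\right)^{2} = 70^{2} = 4900$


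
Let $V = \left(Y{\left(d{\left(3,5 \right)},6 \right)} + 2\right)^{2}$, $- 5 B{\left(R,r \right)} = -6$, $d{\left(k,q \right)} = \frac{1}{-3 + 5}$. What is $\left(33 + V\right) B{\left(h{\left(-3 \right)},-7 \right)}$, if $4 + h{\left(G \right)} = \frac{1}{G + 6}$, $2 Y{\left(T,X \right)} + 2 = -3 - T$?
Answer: $\frac{1611}{40} \approx 40.275$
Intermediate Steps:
$d{\left(k,q \right)} = \frac{1}{2}$
$Y{\left(T,X \right)} = - \frac{5}{2} - \frac{T}{2}$ ($Y{\left(T,X \right)} = -1 + \frac{-3 - T}{2} = -1 - \left(\frac{3}{2} + \frac{T}{2}\right) = - \frac{5}{2} - \frac{T}{2}$)
$h{\left(G \right)} = -4 + \frac{1}{6 + G}$ ($h{\left(G \right)} = -4 + \frac{1}{G + 6} = -4 + \frac{1}{6 + G}$)
$B{\left(R,r \right)} = \frac{6}{5}$ ($B{\left(R,r \right)} = \left(- \frac{1}{5}\right) \left(-6\right) = \frac{6}{5}$)
$V = \frac{9}{16}$ ($V = \left(\left(- \frac{5}{2} - \frac{1}{4}\right) + 2\right)^{2} = \left(- \frac{11}{4} + 2\right)^{2} = \left(- \frac{3}{4}\right)^{2} = \frac{9}{16} \approx 0.5625$)
$\left(33 + V\right) B{\left(h{\left(-3 \right)},-7 \right)} = \left(33 + \frac{9}{16}\right) \frac{6}{5} = \frac{537}{16} \cdot \frac{6}{5} = \frac{1611}{40}$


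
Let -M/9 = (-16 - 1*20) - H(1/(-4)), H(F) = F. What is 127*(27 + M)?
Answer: 177165/4 ≈ 44291.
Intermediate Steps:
M = 1287/4 (M = -9*((-16 - 1*20) - 1/(-4)) = -9*((-16 - 20) - 1*(-¼)) = -9*(-36 + ¼) = -9*(-143/4) = 1287/4 ≈ 321.75)
127*(27 + M) = 127*(27 + 1287/4) = 127*(1395/4) = 177165/4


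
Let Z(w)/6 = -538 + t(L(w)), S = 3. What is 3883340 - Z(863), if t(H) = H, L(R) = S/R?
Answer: 3354108166/863 ≈ 3.8866e+6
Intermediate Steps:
L(R) = 3/R
Z(w) = -3228 + 18/w (Z(w) = 6*(-538 + 3/w) = -3228 + 18/w)
3883340 - Z(863) = 3883340 - (-3228 + 18/863) = 3883340 - 1*(-2785746/863) = 3883340 + 2785746/863 = 3354108166/863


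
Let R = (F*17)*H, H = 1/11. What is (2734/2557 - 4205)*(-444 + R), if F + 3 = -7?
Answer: 54327725354/28127 ≈ 1.9315e+6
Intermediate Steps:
F = -10 (F = -3 - 7 = -10)
H = 1/11 ≈ 0.090909
R = -170/11 (R = -10*17*(1/11) = -170*1/11 = -170/11 ≈ -15.455)
(2734/2557 - 4205)*(-444 + R) = (2734/2557 - 4205)*(-444 - 170/11) = (2734*(1/2557) - 4205)*(-5054/11) = (2734/2557 - 4205)*(-5054/11) = -10749451/2557*(-5054/11) = 54327725354/28127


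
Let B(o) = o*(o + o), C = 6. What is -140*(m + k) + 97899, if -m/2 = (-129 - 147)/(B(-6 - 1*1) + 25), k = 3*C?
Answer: 3884779/41 ≈ 94751.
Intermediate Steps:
B(o) = 2*o**2 (B(o) = o*(2*o) = 2*o**2)
k = 18 (k = 3*6 = 18)
m = 184/41 (m = -2*(-129 - 147)/(2*(-6 - 1*1)**2 + 25) = -(-552)/(2*(-6 - 1)**2 + 25) = -(-552)/(2*(-7)**2 + 25) = -(-552)/(2*49 + 25) = -(-552)/(98 + 25) = -(-552)/123 = -2*(-92/41) = 184/41 ≈ 4.4878)
-140*(m + k) + 97899 = -140*(184/41 + 18) + 97899 = -140*922/41 + 97899 = -129080/41 + 97899 = 3884779/41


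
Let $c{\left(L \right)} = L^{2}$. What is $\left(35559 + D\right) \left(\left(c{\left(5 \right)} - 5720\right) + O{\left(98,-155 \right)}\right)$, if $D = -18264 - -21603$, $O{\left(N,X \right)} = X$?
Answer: $-227553300$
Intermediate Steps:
$D = 3339$ ($D = -18264 + 21603 = 3339$)
$\left(35559 + D\right) \left(\left(c{\left(5 \right)} - 5720\right) + O{\left(98,-155 \right)}\right) = \left(35559 + 3339\right) \left(\left(5^{2} - 5720\right) - 155\right) = 38898 \left(\left(25 - 5720\right) - 155\right) = 38898 \left(-5695 - 155\right) = 38898 \left(-5850\right) = -227553300$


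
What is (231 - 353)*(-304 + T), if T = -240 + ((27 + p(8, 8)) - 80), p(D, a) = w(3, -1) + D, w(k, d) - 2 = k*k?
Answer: 70516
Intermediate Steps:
w(k, d) = 2 + k² (w(k, d) = 2 + k*k = 2 + k²)
p(D, a) = 11 + D (p(D, a) = (2 + 3²) + D = (2 + 9) + D = 11 + D)
T = -274 (T = -240 + ((27 + (11 + 8)) - 80) = -240 + ((27 + 19) - 80) = -240 + (46 - 80) = -240 - 34 = -274)
(231 - 353)*(-304 + T) = (231 - 353)*(-304 - 274) = -122*(-578) = 70516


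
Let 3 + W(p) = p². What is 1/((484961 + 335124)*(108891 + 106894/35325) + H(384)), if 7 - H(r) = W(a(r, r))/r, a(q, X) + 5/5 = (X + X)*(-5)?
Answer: 452160/40378936519242547 ≈ 1.1198e-11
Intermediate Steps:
a(q, X) = -1 - 10*X (a(q, X) = -1 + (X + X)*(-5) = -1 + (2*X)*(-5) = -1 - 10*X)
W(p) = -3 + p²
H(r) = 7 - (-3 + (-1 - 10*r)²)/r
1/((484961 + 335124)*(108891 + 106894/35325) + H(384)) = 1/((484961 + 335124)*(108891 + 106894/35325) + (-13 - 100*384 + 2/384)) = 1/(820085*(108891 + 106894*(1/35325)) + (-13 - 38400 + 2*(1/384))) = 1/(820085*(108891 + 106894/35325) + (-13 - 38400 + 1/192)) = 1/(820085*(3846681469/35325) - 7375295/192) = 1/(630921154500973/7065 - 7375295/192) = 1/(40378936519242547/452160) = 452160/40378936519242547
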